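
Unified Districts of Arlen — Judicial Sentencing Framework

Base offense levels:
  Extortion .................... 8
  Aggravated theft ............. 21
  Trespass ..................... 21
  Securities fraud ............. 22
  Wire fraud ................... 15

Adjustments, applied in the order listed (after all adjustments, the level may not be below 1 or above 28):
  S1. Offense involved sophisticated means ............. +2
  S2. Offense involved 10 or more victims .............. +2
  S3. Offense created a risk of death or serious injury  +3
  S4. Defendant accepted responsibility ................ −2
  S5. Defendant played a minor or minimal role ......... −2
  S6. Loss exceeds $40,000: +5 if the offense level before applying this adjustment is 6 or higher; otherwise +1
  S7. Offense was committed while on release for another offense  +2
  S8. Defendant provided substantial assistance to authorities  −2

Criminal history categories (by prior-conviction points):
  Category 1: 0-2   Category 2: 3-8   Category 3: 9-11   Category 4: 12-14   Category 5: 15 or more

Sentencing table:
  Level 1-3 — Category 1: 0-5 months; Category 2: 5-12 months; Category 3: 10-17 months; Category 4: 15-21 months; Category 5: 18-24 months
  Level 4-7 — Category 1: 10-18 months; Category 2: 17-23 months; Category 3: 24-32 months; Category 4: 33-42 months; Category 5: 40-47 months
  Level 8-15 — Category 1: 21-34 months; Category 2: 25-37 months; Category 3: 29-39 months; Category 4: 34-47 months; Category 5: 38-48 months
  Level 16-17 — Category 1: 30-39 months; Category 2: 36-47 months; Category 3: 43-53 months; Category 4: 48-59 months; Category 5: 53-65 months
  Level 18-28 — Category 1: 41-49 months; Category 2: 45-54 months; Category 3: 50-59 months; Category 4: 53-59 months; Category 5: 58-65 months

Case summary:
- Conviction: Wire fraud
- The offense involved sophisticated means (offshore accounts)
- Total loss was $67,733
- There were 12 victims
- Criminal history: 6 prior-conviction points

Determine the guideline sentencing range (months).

45-54 months

Base offense level for wire fraud: 15.
S1 applies: 15 + 2 = 17.
S2 applies: 17 + 2 = 19.
S4 does not apply.
S6 applies (level before this adjustment is 19 ≥ 6, so +5): 19 + 5 = 24.
Final offense level: 24.
Criminal history: 6 prior points → Category 2 (3-8).
Level 24 falls in the 18-28 band.
Grid: Level 18-28 × Category 2 = 45-54 months.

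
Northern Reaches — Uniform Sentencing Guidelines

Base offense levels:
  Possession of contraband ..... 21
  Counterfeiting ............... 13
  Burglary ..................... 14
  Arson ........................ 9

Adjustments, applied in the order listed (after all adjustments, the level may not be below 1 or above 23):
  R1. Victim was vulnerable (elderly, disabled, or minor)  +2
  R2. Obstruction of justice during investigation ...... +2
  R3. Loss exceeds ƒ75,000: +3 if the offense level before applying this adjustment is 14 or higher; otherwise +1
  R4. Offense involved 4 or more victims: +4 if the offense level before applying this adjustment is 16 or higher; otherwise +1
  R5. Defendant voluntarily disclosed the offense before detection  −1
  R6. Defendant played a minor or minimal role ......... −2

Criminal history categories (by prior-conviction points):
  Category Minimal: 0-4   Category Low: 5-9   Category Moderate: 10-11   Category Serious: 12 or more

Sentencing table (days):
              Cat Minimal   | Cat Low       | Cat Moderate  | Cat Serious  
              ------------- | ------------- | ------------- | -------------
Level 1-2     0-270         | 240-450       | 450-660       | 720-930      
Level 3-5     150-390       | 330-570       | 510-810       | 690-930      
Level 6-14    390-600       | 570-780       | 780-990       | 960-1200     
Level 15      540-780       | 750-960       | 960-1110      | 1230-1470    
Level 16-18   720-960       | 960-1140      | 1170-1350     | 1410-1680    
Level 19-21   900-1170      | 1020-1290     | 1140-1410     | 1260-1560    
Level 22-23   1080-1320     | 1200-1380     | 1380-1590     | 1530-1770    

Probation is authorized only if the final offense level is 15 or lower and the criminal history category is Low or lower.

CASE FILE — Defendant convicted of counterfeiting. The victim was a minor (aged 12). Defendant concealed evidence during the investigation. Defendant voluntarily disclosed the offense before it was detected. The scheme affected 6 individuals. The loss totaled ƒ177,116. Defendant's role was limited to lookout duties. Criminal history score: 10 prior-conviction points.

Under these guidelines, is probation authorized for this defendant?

Base offense level for counterfeiting: 13.
R1 applies: 13 + 2 = 15.
R2 applies: 15 + 2 = 17.
R3 applies (level before this adjustment is 17 ≥ 14, so +3): 17 + 3 = 20.
R4 applies (level before this adjustment is 20 ≥ 16, so +4): 20 + 4 = 24.
R5 applies: 24 − 1 = 23.
R6 applies: 23 − 2 = 21.
Final offense level: 21.
Criminal history: 10 prior points → Category Moderate (10-11).
Level 21 falls in the 19-21 band.
Grid: Level 19-21 × Category Moderate = 1140-1410 days.
Probation check: level 21 > 15 and category Moderate > Low → not eligible.

No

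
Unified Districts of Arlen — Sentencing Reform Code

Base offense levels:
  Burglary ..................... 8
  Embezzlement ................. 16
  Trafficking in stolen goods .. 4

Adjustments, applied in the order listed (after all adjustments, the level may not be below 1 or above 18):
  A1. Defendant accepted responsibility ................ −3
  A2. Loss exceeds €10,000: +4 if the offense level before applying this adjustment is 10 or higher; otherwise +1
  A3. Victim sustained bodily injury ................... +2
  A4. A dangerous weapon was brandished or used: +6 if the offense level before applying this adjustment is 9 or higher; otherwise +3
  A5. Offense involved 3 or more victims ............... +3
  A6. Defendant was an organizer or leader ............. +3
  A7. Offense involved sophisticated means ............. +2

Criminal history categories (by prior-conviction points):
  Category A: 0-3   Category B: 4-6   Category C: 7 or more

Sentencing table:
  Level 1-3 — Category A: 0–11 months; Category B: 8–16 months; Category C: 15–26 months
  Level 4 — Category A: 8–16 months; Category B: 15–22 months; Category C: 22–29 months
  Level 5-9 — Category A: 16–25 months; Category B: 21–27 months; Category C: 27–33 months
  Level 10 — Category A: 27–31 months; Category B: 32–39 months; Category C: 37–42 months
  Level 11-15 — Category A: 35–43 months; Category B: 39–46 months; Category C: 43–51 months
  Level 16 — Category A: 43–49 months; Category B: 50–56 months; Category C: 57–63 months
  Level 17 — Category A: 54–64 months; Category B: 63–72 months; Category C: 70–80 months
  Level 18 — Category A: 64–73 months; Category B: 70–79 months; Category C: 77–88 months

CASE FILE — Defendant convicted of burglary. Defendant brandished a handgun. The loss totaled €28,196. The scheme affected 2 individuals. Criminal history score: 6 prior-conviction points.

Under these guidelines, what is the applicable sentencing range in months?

Base offense level for burglary: 8.
A2 applies (level before this adjustment is 8 < 10, so +1): 8 + 1 = 9.
A3 does not apply.
A4 applies (level before this adjustment is 9 ≥ 9, so +6): 9 + 6 = 15.
Final offense level: 15.
Criminal history: 6 prior points → Category B (4-6).
Level 15 falls in the 11-15 band.
Grid: Level 11-15 × Category B = 39-46 months.

39-46 months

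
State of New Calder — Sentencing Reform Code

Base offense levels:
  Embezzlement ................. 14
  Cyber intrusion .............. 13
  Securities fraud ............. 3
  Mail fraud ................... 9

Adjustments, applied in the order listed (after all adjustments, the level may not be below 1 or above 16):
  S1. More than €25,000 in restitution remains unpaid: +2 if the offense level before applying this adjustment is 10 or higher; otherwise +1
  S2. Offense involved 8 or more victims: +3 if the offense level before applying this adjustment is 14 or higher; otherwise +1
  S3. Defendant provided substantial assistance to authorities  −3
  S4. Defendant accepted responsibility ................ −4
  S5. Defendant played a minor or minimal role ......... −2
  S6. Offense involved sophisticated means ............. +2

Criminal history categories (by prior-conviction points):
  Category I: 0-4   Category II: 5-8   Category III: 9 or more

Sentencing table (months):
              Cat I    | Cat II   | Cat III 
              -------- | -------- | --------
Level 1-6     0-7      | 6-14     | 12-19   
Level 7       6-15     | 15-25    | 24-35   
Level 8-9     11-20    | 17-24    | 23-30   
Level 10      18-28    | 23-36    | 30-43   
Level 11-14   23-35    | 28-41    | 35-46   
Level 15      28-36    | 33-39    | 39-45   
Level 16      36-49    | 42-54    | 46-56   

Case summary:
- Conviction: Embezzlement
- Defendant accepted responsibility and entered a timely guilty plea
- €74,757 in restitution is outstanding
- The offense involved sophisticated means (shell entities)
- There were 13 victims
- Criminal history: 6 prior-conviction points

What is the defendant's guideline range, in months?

42-54 months

Base offense level for embezzlement: 14.
S1 applies (level before this adjustment is 14 ≥ 10, so +2): 14 + 2 = 16.
S2 applies (level before this adjustment is 16 ≥ 14, so +3): 16 + 3 = 19.
S3 does not apply.
S4 applies: 19 − 4 = 15.
S5 does not apply.
S6 applies: 15 + 2 = 17.
Level 17 exceeds the maximum of 16; capped at 16.
Final offense level: 16.
Criminal history: 6 prior points → Category II (5-8).
Level 16 falls in the 16 band.
Grid: Level 16 × Category II = 42-54 months.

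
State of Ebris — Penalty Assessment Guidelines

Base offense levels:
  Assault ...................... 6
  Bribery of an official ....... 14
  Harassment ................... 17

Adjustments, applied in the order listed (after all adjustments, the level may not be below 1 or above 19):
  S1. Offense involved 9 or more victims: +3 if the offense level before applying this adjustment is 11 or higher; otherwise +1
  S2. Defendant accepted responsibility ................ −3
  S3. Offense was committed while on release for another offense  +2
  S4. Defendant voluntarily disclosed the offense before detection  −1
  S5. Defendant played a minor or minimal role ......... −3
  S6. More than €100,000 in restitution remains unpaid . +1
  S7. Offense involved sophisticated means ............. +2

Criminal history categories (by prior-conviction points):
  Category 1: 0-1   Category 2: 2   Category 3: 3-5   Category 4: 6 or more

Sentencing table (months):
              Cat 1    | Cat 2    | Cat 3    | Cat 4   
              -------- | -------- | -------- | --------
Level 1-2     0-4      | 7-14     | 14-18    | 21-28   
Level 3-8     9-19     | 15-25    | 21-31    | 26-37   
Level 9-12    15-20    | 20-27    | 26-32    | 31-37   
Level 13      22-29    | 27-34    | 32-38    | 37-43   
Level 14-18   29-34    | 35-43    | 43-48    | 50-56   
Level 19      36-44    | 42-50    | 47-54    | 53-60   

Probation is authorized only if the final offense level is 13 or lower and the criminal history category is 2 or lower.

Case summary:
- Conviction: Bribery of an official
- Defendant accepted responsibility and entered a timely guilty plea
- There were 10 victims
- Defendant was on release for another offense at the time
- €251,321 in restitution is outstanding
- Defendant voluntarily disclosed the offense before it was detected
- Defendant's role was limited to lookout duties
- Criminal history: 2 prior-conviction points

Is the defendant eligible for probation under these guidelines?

Base offense level for bribery of an official: 14.
S1 applies (level before this adjustment is 14 ≥ 11, so +3): 14 + 3 = 17.
S2 applies: 17 − 3 = 14.
S3 applies: 14 + 2 = 16.
S4 applies: 16 − 1 = 15.
S5 applies: 15 − 3 = 12.
S6 applies: 12 + 1 = 13.
Final offense level: 13.
Criminal history: 2 prior points → Category 2 (2).
Level 13 falls in the 13 band.
Grid: Level 13 × Category 2 = 27-34 months.
Probation check: level 13 ≤ 13 and category 2 ≤ 2 → eligible.

Yes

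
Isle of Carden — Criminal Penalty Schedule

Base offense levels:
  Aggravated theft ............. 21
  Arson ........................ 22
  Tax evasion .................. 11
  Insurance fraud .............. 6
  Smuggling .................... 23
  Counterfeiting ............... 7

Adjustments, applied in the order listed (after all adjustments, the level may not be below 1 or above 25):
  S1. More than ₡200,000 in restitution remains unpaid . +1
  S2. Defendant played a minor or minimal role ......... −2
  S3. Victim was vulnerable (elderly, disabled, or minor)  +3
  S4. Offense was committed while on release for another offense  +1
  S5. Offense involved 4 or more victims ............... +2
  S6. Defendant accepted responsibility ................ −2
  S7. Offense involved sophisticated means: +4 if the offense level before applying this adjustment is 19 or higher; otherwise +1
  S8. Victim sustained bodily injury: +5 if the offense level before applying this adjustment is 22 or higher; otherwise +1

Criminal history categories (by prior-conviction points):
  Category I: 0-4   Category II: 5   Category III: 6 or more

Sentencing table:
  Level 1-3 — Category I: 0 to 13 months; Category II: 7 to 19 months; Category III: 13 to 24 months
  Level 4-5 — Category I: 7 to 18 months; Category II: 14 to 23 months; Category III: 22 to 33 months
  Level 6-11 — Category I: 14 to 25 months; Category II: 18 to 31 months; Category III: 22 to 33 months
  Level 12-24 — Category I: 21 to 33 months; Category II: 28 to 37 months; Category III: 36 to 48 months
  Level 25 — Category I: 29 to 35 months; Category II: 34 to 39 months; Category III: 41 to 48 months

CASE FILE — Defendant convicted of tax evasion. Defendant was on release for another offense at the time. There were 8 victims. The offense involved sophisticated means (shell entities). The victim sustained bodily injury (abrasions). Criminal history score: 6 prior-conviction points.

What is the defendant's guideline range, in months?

36-48 months

Base offense level for tax evasion: 11.
S1 does not apply.
S3 does not apply.
S4 applies: 11 + 1 = 12.
S5 applies: 12 + 2 = 14.
S7 applies (level before this adjustment is 14 < 19, so +1): 14 + 1 = 15.
S8 applies (level before this adjustment is 15 < 22, so +1): 15 + 1 = 16.
Final offense level: 16.
Criminal history: 6 prior points → Category III (6+).
Level 16 falls in the 12-24 band.
Grid: Level 12-24 × Category III = 36-48 months.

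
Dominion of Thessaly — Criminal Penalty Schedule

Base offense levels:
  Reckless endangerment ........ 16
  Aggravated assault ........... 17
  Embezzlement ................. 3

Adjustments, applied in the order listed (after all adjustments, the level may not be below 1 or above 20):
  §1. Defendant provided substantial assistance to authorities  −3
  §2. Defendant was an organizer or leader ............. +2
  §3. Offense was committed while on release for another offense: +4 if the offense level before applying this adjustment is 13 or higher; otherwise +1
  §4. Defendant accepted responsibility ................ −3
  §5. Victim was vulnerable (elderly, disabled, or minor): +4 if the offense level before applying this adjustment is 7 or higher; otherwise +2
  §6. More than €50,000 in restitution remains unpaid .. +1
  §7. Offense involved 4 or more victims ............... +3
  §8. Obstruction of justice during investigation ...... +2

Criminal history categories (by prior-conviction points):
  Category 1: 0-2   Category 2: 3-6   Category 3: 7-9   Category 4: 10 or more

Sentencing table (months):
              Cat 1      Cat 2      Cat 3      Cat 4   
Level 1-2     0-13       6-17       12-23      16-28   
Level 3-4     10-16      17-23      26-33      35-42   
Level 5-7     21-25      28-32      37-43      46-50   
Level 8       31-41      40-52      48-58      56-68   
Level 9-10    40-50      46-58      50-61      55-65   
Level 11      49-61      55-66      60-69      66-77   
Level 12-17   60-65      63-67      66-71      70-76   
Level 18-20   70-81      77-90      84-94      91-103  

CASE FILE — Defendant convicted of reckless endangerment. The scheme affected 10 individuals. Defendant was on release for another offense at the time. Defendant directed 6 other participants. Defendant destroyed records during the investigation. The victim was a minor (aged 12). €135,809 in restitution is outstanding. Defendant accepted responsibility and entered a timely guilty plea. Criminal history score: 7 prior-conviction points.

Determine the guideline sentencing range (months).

84-94 months

Base offense level for reckless endangerment: 16.
§2 applies: 16 + 2 = 18.
§3 applies (level before this adjustment is 18 ≥ 13, so +4): 18 + 4 = 22.
§4 applies: 22 − 3 = 19.
§5 applies (level before this adjustment is 19 ≥ 7, so +4): 19 + 4 = 23.
§6 applies: 23 + 1 = 24.
§7 applies: 24 + 3 = 27.
§8 applies: 27 + 2 = 29.
Level 29 exceeds the maximum of 20; capped at 20.
Final offense level: 20.
Criminal history: 7 prior points → Category 3 (7-9).
Level 20 falls in the 18-20 band.
Grid: Level 18-20 × Category 3 = 84-94 months.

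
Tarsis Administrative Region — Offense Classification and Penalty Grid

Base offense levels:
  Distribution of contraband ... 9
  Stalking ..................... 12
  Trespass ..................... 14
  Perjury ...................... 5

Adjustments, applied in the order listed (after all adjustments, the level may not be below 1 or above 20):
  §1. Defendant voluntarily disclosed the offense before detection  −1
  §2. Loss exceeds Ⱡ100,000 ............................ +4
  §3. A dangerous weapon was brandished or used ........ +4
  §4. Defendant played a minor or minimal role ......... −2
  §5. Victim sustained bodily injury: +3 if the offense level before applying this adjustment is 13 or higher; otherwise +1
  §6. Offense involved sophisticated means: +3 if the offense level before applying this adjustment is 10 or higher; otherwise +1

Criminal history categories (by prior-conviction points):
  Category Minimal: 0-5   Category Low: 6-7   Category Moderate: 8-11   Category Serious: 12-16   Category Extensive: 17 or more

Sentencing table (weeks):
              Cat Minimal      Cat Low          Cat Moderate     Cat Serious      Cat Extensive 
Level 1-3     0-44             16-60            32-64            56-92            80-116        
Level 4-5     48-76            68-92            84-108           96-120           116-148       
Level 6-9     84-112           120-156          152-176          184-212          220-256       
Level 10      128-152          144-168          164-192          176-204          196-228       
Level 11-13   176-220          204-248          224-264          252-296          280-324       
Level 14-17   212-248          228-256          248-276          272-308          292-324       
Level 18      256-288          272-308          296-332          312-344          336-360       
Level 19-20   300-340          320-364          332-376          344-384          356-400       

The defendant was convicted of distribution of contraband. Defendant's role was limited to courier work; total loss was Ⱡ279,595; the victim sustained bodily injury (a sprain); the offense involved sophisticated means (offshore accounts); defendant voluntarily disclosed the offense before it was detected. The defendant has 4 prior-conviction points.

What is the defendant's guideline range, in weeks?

Base offense level for distribution of contraband: 9.
§1 applies: 9 − 1 = 8.
§2 applies: 8 + 4 = 12.
§4 applies: 12 − 2 = 10.
§5 applies (level before this adjustment is 10 < 13, so +1): 10 + 1 = 11.
§6 applies (level before this adjustment is 11 ≥ 10, so +3): 11 + 3 = 14.
Final offense level: 14.
Criminal history: 4 prior points → Category Minimal (0-5).
Level 14 falls in the 14-17 band.
Grid: Level 14-17 × Category Minimal = 212-248 weeks.

212-248 weeks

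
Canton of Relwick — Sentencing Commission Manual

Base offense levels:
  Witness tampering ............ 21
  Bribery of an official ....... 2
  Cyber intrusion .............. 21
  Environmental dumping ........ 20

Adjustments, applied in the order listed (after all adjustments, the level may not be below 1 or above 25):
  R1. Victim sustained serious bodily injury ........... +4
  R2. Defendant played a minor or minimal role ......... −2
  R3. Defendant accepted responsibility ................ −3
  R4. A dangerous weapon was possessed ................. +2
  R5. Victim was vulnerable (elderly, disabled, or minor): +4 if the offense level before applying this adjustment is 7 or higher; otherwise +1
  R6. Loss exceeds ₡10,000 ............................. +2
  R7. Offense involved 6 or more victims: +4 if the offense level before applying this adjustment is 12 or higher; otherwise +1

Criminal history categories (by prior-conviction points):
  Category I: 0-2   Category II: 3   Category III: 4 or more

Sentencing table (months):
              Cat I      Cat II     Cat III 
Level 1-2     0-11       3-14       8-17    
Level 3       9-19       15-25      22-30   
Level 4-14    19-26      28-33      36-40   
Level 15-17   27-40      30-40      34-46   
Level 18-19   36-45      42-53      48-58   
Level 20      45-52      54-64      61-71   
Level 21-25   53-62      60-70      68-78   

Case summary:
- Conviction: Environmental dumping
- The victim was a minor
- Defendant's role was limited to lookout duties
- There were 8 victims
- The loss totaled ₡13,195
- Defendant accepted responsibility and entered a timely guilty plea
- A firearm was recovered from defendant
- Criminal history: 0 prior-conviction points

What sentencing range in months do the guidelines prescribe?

Base offense level for environmental dumping: 20.
R1 does not apply.
R2 applies: 20 − 2 = 18.
R3 applies: 18 − 3 = 15.
R4 applies: 15 + 2 = 17.
R5 applies (level before this adjustment is 17 ≥ 7, so +4): 17 + 4 = 21.
R6 applies: 21 + 2 = 23.
R7 applies (level before this adjustment is 23 ≥ 12, so +4): 23 + 4 = 27.
Level 27 exceeds the maximum of 25; capped at 25.
Final offense level: 25.
Criminal history: 0 prior points → Category I (0-2).
Level 25 falls in the 21-25 band.
Grid: Level 21-25 × Category I = 53-62 months.

53-62 months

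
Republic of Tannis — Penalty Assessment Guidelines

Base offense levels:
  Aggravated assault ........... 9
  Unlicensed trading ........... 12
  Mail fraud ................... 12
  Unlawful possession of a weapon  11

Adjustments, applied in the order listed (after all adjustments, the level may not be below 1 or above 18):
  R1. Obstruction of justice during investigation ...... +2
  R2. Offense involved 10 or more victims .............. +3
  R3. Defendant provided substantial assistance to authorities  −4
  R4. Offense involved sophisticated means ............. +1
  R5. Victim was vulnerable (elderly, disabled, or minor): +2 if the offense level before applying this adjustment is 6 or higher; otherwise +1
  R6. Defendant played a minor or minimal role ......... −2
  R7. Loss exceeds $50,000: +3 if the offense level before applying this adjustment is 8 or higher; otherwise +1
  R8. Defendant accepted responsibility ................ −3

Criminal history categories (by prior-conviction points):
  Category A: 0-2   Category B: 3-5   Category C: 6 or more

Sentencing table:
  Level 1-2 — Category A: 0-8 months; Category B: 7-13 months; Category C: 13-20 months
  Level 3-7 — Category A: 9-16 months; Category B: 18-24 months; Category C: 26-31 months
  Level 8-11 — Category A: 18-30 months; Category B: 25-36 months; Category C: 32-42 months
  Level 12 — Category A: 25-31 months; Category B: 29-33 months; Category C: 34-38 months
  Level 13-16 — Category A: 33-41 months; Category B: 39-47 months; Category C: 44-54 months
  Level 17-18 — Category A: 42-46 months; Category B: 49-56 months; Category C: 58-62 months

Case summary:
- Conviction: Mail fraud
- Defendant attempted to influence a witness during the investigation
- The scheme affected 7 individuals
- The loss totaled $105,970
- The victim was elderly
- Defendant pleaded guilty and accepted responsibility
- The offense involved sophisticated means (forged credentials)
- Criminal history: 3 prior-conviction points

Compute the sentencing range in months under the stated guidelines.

49-56 months

Base offense level for mail fraud: 12.
R1 applies: 12 + 2 = 14.
R3 does not apply.
R4 applies: 14 + 1 = 15.
R5 applies (level before this adjustment is 15 ≥ 6, so +2): 15 + 2 = 17.
R6 does not apply.
R7 applies (level before this adjustment is 17 ≥ 8, so +3): 17 + 3 = 20.
R8 applies: 20 − 3 = 17.
Final offense level: 17.
Criminal history: 3 prior points → Category B (3-5).
Level 17 falls in the 17-18 band.
Grid: Level 17-18 × Category B = 49-56 months.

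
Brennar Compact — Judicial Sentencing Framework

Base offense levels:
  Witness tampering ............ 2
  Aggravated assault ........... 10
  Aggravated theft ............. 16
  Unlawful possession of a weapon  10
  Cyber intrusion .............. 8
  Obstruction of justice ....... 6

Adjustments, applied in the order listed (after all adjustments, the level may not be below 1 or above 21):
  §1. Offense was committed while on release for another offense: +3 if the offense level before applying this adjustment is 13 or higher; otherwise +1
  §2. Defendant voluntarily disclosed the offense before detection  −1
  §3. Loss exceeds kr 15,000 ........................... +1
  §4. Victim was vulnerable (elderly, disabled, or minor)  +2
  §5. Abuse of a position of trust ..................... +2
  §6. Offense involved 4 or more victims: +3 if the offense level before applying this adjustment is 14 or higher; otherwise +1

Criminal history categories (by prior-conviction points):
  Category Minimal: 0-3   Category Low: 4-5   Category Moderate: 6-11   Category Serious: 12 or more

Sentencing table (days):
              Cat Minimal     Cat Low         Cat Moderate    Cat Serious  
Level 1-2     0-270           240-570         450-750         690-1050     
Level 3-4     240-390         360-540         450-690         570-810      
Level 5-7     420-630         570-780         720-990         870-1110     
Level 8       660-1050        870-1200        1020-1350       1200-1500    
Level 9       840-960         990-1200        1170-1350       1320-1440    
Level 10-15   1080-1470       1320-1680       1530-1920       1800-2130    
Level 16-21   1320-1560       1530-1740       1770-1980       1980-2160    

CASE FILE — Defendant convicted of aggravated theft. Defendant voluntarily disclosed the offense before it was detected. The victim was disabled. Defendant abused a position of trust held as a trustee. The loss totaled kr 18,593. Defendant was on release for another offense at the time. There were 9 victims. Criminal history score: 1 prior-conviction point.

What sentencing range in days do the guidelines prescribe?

1320-1560 days

Base offense level for aggravated theft: 16.
§1 applies (level before this adjustment is 16 ≥ 13, so +3): 16 + 3 = 19.
§2 applies: 19 − 1 = 18.
§3 applies: 18 + 1 = 19.
§4 applies: 19 + 2 = 21.
§5 applies: 21 + 2 = 23.
§6 applies (level before this adjustment is 23 ≥ 14, so +3): 23 + 3 = 26.
Level 26 exceeds the maximum of 21; capped at 21.
Final offense level: 21.
Criminal history: 1 prior point → Category Minimal (0-3).
Level 21 falls in the 16-21 band.
Grid: Level 16-21 × Category Minimal = 1320-1560 days.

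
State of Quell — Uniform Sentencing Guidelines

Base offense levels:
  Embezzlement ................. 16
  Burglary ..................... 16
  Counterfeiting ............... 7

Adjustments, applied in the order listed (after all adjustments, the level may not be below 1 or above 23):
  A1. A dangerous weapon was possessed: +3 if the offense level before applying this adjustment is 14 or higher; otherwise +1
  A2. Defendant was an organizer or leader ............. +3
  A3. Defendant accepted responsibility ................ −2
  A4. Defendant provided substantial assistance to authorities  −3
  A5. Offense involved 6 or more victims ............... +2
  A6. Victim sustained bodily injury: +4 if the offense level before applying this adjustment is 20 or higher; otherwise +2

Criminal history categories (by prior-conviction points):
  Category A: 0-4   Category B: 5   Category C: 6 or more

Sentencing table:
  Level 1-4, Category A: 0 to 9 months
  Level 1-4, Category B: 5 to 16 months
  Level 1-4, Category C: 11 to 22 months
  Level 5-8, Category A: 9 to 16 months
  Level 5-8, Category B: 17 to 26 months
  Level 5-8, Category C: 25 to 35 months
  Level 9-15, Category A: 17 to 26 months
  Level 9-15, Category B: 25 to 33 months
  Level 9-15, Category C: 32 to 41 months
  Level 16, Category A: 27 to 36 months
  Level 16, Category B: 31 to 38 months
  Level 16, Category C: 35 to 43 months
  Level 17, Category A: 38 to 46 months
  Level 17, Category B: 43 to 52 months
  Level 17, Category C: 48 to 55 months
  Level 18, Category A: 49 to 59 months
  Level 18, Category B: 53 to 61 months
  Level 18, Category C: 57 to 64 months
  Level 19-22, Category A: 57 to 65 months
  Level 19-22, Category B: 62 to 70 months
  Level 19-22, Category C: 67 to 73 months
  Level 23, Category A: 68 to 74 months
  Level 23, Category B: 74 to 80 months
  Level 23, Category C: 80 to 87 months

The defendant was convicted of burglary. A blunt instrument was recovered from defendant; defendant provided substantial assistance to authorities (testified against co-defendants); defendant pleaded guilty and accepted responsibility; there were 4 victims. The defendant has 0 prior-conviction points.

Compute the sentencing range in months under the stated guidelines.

Base offense level for burglary: 16.
A1 applies (level before this adjustment is 16 ≥ 14, so +3): 16 + 3 = 19.
A2 does not apply.
A3 applies: 19 − 2 = 17.
A4 applies: 17 − 3 = 14.
Final offense level: 14.
Criminal history: 0 prior points → Category A (0-4).
Level 14 falls in the 9-15 band.
Grid: Level 9-15 × Category A = 17-26 months.

17-26 months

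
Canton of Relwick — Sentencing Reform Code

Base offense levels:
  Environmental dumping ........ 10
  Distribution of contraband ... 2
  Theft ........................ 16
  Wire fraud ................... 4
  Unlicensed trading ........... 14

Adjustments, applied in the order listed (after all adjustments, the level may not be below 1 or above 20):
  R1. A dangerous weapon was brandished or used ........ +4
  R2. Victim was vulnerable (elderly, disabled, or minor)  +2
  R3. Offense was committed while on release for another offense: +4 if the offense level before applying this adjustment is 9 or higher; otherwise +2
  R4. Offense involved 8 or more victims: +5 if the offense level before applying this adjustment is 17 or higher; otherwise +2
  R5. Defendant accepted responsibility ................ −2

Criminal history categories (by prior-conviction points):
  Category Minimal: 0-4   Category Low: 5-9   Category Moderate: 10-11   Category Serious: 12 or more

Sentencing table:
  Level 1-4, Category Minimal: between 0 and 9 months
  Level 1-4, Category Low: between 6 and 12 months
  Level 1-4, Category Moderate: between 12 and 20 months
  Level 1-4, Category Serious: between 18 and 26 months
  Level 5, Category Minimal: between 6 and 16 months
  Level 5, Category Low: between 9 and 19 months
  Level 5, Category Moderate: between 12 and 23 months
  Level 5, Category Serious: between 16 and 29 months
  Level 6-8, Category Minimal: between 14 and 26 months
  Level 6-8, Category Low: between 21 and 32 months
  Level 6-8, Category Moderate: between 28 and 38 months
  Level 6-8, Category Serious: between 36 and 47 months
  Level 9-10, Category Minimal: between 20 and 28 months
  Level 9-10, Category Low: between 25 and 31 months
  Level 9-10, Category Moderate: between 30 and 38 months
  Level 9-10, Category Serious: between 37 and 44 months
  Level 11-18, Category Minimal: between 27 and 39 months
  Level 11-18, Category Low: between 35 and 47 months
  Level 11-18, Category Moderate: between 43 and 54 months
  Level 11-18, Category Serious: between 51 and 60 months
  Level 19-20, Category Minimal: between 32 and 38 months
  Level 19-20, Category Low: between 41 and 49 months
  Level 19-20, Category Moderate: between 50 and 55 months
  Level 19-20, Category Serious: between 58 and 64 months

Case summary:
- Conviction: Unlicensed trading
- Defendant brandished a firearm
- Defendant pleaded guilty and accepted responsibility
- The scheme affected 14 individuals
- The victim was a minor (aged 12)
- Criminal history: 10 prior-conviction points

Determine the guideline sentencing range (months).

50-55 months

Base offense level for unlicensed trading: 14.
R1 applies: 14 + 4 = 18.
R2 applies: 18 + 2 = 20.
R4 applies (level before this adjustment is 20 ≥ 17, so +5): 20 + 5 = 25.
R5 applies: 25 − 2 = 23.
Level 23 exceeds the maximum of 20; capped at 20.
Final offense level: 20.
Criminal history: 10 prior points → Category Moderate (10-11).
Level 20 falls in the 19-20 band.
Grid: Level 19-20 × Category Moderate = 50-55 months.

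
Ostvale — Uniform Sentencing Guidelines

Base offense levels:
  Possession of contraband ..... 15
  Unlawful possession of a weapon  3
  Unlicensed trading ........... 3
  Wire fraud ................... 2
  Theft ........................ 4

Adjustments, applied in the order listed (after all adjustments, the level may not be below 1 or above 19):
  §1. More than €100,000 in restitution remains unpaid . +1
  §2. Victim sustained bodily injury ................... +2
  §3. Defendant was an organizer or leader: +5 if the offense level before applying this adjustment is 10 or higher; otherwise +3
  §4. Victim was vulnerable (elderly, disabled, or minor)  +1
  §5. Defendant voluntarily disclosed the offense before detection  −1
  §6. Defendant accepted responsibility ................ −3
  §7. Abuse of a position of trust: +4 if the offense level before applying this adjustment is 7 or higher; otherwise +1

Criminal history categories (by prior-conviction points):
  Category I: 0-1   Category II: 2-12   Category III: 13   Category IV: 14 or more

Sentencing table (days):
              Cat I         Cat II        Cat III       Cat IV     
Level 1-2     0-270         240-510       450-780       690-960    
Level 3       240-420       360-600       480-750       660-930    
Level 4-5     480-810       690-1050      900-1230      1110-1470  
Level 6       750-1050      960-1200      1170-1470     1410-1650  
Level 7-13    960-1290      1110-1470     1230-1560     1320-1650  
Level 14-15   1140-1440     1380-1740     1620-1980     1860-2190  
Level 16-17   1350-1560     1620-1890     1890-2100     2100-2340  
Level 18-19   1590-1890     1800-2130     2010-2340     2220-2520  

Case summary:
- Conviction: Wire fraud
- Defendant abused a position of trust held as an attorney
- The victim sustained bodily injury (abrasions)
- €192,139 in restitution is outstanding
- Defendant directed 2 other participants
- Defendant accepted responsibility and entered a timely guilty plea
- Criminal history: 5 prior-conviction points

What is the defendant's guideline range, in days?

Base offense level for wire fraud: 2.
§1 applies: 2 + 1 = 3.
§2 applies: 3 + 2 = 5.
§3 applies (level before this adjustment is 5 < 10, so +3): 5 + 3 = 8.
§4 does not apply.
§6 applies: 8 − 3 = 5.
§7 applies (level before this adjustment is 5 < 7, so +1): 5 + 1 = 6.
Final offense level: 6.
Criminal history: 5 prior points → Category II (2-12).
Level 6 falls in the 6 band.
Grid: Level 6 × Category II = 960-1200 days.

960-1200 days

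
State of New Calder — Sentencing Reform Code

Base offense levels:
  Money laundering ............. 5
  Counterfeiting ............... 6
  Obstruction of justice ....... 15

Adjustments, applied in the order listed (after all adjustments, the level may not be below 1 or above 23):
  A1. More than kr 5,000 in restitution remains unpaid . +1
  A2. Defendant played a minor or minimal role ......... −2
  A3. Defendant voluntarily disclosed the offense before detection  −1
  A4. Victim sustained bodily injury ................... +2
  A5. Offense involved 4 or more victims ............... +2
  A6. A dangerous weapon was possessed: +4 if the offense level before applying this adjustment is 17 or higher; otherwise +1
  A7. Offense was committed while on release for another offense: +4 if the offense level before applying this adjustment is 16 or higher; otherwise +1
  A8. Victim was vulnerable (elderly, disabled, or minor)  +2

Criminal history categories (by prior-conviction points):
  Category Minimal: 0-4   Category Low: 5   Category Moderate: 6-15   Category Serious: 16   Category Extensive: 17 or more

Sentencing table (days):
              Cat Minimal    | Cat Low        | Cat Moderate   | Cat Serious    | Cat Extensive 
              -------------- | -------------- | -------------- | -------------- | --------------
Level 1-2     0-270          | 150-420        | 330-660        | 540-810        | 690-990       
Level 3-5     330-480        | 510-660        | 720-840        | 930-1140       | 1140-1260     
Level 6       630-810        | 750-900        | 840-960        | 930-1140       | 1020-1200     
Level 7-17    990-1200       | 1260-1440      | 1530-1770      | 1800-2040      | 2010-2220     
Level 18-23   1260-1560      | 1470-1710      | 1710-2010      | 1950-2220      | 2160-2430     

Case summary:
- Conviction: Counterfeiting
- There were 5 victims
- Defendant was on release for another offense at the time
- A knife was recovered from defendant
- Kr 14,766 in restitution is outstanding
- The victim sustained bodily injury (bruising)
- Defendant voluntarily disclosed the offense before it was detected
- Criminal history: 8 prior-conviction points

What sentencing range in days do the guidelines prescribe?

Base offense level for counterfeiting: 6.
A1 applies: 6 + 1 = 7.
A3 applies: 7 − 1 = 6.
A4 applies: 6 + 2 = 8.
A5 applies: 8 + 2 = 10.
A6 applies (level before this adjustment is 10 < 17, so +1): 10 + 1 = 11.
A7 applies (level before this adjustment is 11 < 16, so +1): 11 + 1 = 12.
A8 does not apply.
Final offense level: 12.
Criminal history: 8 prior points → Category Moderate (6-15).
Level 12 falls in the 7-17 band.
Grid: Level 7-17 × Category Moderate = 1530-1770 days.

1530-1770 days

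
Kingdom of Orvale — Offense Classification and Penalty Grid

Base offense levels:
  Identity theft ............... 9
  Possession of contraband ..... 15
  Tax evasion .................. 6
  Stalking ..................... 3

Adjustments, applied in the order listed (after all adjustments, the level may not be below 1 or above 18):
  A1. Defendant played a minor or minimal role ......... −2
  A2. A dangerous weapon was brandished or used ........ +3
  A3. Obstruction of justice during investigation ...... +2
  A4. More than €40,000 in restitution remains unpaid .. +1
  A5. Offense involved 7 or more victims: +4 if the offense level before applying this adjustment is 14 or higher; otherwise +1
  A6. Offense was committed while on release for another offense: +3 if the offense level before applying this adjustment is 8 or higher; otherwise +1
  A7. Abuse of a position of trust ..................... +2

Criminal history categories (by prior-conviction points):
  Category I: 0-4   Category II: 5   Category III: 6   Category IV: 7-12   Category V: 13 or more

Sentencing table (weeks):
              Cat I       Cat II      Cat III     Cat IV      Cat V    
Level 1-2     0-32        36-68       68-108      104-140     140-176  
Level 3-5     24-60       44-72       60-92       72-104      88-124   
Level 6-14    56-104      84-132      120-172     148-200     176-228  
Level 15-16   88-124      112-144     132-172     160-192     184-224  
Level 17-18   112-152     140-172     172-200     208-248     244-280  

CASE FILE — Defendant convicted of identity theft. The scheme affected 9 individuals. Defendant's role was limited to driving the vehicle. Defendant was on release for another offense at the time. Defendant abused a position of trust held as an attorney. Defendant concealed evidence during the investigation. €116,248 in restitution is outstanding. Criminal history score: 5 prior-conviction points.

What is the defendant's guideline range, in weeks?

112-144 weeks

Base offense level for identity theft: 9.
A1 applies: 9 − 2 = 7.
A2 does not apply.
A3 applies: 7 + 2 = 9.
A4 applies: 9 + 1 = 10.
A5 applies (level before this adjustment is 10 < 14, so +1): 10 + 1 = 11.
A6 applies (level before this adjustment is 11 ≥ 8, so +3): 11 + 3 = 14.
A7 applies: 14 + 2 = 16.
Final offense level: 16.
Criminal history: 5 prior points → Category II (5).
Level 16 falls in the 15-16 band.
Grid: Level 15-16 × Category II = 112-144 weeks.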